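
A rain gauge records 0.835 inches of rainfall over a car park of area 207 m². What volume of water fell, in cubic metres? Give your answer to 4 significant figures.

Depth: 0.835 in × 25.4 = 21.209 mm.
1 mm over 1 m² is 1 L, so volume = 21.209 × 207 = 4390.263 L = 4.390 m³.

4.390 cubic metres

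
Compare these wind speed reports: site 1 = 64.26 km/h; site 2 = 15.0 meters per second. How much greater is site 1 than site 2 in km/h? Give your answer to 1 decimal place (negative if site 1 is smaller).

10.3 km/h

site 2: 15.0 m/s = 54.000 km/h.
Difference: 64.260 − 54.000 = 10.3 km/h.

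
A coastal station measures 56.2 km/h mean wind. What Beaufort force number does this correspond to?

56.2 km/h = 15.6 m/s, which is Beaufort 7 (near gale, 13.9–17.1 m/s).

Beaufort force 7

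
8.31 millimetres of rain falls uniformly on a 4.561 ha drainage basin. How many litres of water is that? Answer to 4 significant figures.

379000 litres

Area: 4.561 ha = 45610 m².
1 mm over 1 m² is 1 L, so volume = 8.31 × 45610 = 379019.1 L ≈ 379000 L.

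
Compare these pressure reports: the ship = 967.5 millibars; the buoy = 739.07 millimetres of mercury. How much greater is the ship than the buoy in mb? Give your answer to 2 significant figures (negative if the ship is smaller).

the buoy: 739.07 mmHg = 985.35 mb.
Difference: 967.50 − 985.35 = -18 mb.

-18 mb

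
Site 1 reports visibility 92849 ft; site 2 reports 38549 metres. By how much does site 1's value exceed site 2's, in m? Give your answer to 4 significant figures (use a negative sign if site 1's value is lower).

-10250 m

site 1: 92849 ft = 28300.38 m.
Difference: 28300.38 − 38549.00 = -10250 m.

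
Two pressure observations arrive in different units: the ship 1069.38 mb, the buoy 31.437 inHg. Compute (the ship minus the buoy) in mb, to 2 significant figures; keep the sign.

the buoy: 31.437 inHg = 1064.579 mb.
Difference: 1069.380 − 1064.579 = 4.8 mb.

4.8 mb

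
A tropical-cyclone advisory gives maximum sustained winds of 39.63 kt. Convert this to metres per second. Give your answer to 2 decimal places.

20.39 m/s

1 kt = 0.514444 m/s, so 39.63 × 0.514444 = 20.39 m/s.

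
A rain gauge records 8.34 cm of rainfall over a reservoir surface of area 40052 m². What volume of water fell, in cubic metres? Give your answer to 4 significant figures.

Depth: 8.34 cm × 10 = 83.4 mm.
1 mm over 1 m² is 1 L, so volume = 83.4 × 40052 = 3340336.8 L = 3340 m³.

3340 cubic metres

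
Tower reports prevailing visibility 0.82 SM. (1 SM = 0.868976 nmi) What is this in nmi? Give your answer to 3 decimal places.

0.713 nmi

1 SM = 0.868976 nmi, so 0.82 × 0.868976 = 0.713 nmi.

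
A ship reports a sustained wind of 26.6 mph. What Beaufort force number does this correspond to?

26.6 mph = 11.9 m/s, which is Beaufort 6 (strong breeze, 10.8–13.8 m/s).

Beaufort force 6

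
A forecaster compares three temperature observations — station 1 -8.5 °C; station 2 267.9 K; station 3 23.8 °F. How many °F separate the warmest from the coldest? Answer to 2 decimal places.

7.10 °F

station 2: 267.9 K = -5.250 °C.
station 3: 23.8 °F = -4.556 °C.
Spread: (-4.556) − (-8.500) = 3.944 °C = 7.10 °F.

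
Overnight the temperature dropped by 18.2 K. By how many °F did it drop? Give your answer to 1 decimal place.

32.8 °F

For a temperature change the 32° offset cancels: Δ°F = 18.2 × 1.8 = 32.8 °F.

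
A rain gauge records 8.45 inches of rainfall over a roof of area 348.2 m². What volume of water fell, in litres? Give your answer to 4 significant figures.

74730 litres

Depth: 8.45 in × 25.4 = 214.63 mm.
1 mm over 1 m² is 1 L, so volume = 214.63 × 348.2 = 74734.166 L ≈ 74730 L.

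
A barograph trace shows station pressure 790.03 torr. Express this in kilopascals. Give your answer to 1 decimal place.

1 mmHg = 0.133322 kPa, so 790.03 × 0.133322 = 105.3 kPa.

105.3 kPa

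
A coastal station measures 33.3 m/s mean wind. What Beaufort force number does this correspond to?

Beaufort force 12

33.3 m/s lies in the Beaufort 12 band (hurricane force, ≥32.7 m/s).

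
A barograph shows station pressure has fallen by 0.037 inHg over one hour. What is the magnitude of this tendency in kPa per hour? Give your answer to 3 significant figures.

0.125 kPa per hour

0.037 inHg / 1 h × 3.38639 kPa/inHg = 0.125 kPa/h.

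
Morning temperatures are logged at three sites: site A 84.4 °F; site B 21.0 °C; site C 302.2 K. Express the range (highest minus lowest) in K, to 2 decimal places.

8.11 K

site A: 84.4 °F = 29.111 °C.
site C: 302.2 K = 29.050 °C.
Spread: 29.111 − 21.000 = 8.111 °C.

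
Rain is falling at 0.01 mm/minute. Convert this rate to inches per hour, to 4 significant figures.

0.02362 in/hour

0.01 mm/minute × 0.0393701 in/mm × 60 minute/hour = 0.02362 in/hour.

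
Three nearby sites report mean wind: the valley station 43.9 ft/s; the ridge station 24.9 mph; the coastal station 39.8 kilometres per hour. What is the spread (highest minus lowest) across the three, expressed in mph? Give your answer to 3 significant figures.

the valley station: 43.9 ft/s = 29.9318 mph.
the coastal station: 39.8 km/h = 24.7306 mph.
Spread: 29.9318 − 24.7306 = 5.20 mph.

5.20 mph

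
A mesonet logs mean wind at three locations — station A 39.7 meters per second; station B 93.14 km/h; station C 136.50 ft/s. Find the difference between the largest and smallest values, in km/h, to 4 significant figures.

56.64 km/h

station A: 39.7 m/s = 142.9200 km/h.
station C: 136.50 ft/s = 149.7787 km/h.
Spread: 149.7787 − 93.1400 = 56.64 km/h.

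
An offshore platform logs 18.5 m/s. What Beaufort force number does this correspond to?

Beaufort force 8

18.5 m/s lies in the Beaufort 8 band (gale, 17.2–20.7 m/s).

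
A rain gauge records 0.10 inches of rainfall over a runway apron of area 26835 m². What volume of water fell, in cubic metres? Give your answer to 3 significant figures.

68.2 cubic metres

Depth: 0.10 in × 25.4 = 2.54 mm.
1 mm over 1 m² is 1 L, so volume = 2.54 × 26835 = 68160.9 L = 68.2 m³.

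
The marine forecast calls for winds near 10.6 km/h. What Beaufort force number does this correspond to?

Beaufort force 2

10.6 km/h = 2.9 m/s, which is Beaufort 2 (light breeze, 1.6–3.3 m/s).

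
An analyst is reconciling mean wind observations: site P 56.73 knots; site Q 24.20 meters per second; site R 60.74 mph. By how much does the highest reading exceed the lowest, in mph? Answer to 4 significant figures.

11.15 mph

site P: 56.73 kt = 65.2837 mph.
site Q: 24.20 m/s = 54.1339 mph.
Spread: 65.2837 − 54.1339 = 11.15 mph.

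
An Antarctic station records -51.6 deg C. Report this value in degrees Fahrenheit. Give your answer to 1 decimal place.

-60.9 °F

°F = °C × 9/5 + 32 = -51.6 × 1.8 + 32 = -60.9 °F.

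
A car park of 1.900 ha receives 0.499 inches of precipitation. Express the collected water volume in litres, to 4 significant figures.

Depth: 0.499 in × 25.4 = 12.6746 mm.
Area: 1.900 ha = 19000 m².
1 mm over 1 m² is 1 L, so volume = 12.6746 × 19000 = 240817.4 L ≈ 240800 L.

240800 litres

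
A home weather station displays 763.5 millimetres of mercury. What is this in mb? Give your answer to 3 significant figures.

1020 mb

1 mmHg = 1.33322 mb, so 763.5 × 1.33322 = 1020 mb.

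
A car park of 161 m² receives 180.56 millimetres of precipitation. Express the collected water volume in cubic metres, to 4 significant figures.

1 mm over 1 m² is 1 L, so volume = 180.56 × 161 = 29070.16 L = 29.07 m³.

29.07 cubic metres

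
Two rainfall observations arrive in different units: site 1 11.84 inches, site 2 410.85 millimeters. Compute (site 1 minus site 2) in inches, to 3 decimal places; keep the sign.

site 2: 410.85 mm = 16.17520 in.
Difference: 11.84000 − 16.17520 = -4.335 in.

-4.335 in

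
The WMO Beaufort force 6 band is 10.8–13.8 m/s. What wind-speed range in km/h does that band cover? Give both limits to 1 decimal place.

10.8–13.8 m/s × 3.6 = 38.9–49.7 km/h.

38.9 to 49.7 km/h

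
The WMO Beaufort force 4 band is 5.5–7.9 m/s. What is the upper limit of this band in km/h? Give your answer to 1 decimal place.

5.5–7.9 m/s × 3.6 = 19.8–28.4 km/h.

28.4 km/h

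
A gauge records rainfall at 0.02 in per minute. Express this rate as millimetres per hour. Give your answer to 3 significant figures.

0.02 in/minute × 25.4 mm/in × 60 minute/hour = 30.5 mm/hour.

30.5 mm/hour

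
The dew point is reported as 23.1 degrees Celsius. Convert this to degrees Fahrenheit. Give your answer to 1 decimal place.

°F = °C × 9/5 + 32 = 23.1 × 1.8 + 32 = 73.6 °F.

73.6 °F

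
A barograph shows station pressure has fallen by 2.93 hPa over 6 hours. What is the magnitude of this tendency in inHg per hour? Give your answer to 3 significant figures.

0.0144 inHg per hour

2.93 hPa / 6 h × 0.02953 inHg/hPa = 0.0144 inHg/h.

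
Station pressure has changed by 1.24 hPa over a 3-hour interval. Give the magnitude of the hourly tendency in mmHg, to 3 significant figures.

0.310 mmHg per hour

1.24 hPa / 3 h × 0.750062 mmHg/hPa = 0.310 mmHg/h.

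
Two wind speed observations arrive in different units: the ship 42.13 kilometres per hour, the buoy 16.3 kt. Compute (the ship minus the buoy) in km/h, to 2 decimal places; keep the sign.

the buoy: 16.3 kt = 30.1876 km/h.
Difference: 42.1300 − 30.1876 = 11.94 km/h.

11.94 km/h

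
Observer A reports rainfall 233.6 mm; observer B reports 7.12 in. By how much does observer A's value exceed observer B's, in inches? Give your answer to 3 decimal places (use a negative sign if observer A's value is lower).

2.077 in

observer A: 233.6 mm = 9.19685 in.
Difference: 9.19685 − 7.12000 = 2.077 in.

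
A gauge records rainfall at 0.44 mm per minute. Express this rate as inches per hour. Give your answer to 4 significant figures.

1.039 in/hour

0.44 mm/minute × 0.0393701 in/mm × 60 minute/hour = 1.039 in/hour.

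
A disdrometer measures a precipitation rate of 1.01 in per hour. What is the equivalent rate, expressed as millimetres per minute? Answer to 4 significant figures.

0.4276 mm/minute

1.01 in/hour × 25.4 mm/in × 0.0166667 hour/minute = 0.4276 mm/minute.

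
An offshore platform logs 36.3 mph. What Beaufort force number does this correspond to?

36.3 mph = 16.2 m/s, which is Beaufort 7 (near gale, 13.9–17.1 m/s).

Beaufort force 7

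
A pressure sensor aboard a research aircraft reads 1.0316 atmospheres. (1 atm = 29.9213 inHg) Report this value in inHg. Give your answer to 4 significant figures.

30.87 inHg

1 atm = 29.9213 inHg, so 1.0316 × 29.9213 = 30.87 inHg.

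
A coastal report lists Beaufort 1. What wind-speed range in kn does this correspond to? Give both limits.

1 to 3 kt

Beaufort 1 (light air) spans 1–3 knots.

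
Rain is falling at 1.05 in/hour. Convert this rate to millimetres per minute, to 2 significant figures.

0.44 mm/minute

1.05 in/hour × 25.4 mm/in × 0.0166667 hour/minute = 0.44 mm/minute.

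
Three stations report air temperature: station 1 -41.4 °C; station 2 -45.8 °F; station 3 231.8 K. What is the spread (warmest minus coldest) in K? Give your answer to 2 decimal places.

1.87 K

station 2: -45.8 °F = -43.222 °C.
station 3: 231.8 K = -41.350 °C.
Spread: (-41.350) − (-43.222) = 1.872 °C.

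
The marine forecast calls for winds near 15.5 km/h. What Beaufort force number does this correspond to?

15.5 km/h = 4.3 m/s, which is Beaufort 3 (gentle breeze, 3.4–5.4 m/s).

Beaufort force 3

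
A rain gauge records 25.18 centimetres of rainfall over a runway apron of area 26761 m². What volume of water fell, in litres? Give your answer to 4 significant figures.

6738000 litres

Depth: 25.18 cm × 10 = 251.8 mm.
1 mm over 1 m² is 1 L, so volume = 251.8 × 26761 = 6738419.8 L ≈ 6738000 L.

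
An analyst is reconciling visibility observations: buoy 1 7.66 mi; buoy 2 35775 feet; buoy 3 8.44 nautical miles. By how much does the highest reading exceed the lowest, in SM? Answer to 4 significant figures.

buoy 2: 35775 ft = 6.77557 SM.
buoy 3: 8.44 nmi = 9.71258 SM.
Spread: 9.71258 − 6.77557 = 2.937 SM.

2.937 SM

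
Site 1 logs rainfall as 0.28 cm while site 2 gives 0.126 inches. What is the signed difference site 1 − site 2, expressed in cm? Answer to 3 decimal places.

-0.040 cm

site 2: 0.126 in = 0.32004 cm.
Difference: 0.28000 − 0.32004 = -0.040 cm.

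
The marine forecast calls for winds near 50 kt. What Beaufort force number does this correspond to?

Beaufort force 10

50 kt lies in the Beaufort 10 band (storm, 48–55 kt).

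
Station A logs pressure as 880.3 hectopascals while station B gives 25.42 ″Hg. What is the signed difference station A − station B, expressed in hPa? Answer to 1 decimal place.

19.5 hPa

station B: 25.42 inHg = 860.820 hPa.
Difference: 880.300 − 860.820 = 19.5 hPa.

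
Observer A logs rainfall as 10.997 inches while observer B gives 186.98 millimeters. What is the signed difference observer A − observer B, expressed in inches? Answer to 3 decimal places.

observer B: 186.98 mm = 7.36142 in.
Difference: 10.99700 − 7.36142 = 3.636 in.

3.636 in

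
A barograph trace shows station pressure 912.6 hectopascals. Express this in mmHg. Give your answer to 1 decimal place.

1 hPa = 0.750062 mmHg, so 912.6 × 0.750062 = 684.5 mmHg.

684.5 mmHg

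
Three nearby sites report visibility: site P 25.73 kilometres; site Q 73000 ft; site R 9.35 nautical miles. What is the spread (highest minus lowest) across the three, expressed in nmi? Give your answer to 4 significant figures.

4.543 nmi

site P: 25.73 km = 13.89309 nmi.
site Q: 73000 ft = 12.01425 nmi.
Spread: 13.89309 − 9.35000 = 4.543 nmi.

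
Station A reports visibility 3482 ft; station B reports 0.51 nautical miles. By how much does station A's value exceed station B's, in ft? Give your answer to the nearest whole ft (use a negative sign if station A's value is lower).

station B: 0.51 nmi = 3098.82 ft.
Difference: 3482.00 − 3098.82 = 383 ft.

383 ft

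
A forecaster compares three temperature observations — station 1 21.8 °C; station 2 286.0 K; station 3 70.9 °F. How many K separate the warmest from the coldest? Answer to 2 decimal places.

8.95 K

station 2: 286.0 K = 12.850 °C.
station 3: 70.9 °F = 21.611 °C.
Spread: 21.800 − 12.850 = 8.950 °C.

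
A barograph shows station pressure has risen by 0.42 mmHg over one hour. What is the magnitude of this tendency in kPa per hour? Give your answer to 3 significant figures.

0.42 mmHg / 1 h × 0.133322 kPa/mmHg = 0.0560 kPa/h.

0.0560 kPa per hour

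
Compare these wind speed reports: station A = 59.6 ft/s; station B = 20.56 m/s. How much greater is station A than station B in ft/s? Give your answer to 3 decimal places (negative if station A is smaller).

-7.854 ft/s

station B: 20.56 m/s = 67.45407 ft/s.
Difference: 59.60000 − 67.45407 = -7.854 ft/s.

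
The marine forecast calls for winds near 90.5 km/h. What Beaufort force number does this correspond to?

Beaufort force 10

90.5 km/h = 25.1 m/s, which is Beaufort 10 (storm, 24.5–28.4 m/s).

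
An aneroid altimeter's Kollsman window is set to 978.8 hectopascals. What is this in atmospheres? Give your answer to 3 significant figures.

0.966 atm

1 hPa = 0.000986923 atm, so 978.8 × 0.000986923 = 0.966 atm.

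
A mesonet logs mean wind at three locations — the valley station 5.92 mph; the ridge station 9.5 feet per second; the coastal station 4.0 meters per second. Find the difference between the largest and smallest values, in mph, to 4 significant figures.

the ridge station: 9.5 ft/s = 6.47727 mph.
the coastal station: 4.0 m/s = 8.94775 mph.
Spread: 8.94775 − 5.92000 = 3.028 mph.

3.028 mph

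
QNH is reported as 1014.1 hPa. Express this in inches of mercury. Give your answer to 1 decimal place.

29.9 inHg

1 hPa = 0.02953 inHg, so 1014.1 × 0.02953 = 29.9 inHg.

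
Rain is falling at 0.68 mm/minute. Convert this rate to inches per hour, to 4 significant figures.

0.68 mm/minute × 0.0393701 in/mm × 60 minute/hour = 1.606 in/hour.

1.606 in/hour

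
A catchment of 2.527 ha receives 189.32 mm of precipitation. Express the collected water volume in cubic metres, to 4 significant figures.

Area: 2.527 ha = 25270 m².
1 mm over 1 m² is 1 L, so volume = 189.32 × 25270 = 4784116.4 L = 4784 m³.

4784 cubic metres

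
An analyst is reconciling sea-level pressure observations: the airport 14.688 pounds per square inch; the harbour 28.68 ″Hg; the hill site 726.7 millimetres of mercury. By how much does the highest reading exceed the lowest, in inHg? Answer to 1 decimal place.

1.3 inHg

the airport: 14.688 psi = 29.905 inHg.
the hill site: 726.7 mmHg = 28.610 inHg.
Spread: 29.905 − 28.610 = 1.3 inHg.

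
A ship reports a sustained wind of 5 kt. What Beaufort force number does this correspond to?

Beaufort force 2

5 kt lies in the Beaufort 2 band (light breeze, 4–6 kt).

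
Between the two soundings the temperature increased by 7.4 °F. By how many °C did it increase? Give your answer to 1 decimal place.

A change of 1 °C equals a change of 1.8 °F: Δ°C = 7.4 × 0.5556 = 4.1 °C.

4.1 °C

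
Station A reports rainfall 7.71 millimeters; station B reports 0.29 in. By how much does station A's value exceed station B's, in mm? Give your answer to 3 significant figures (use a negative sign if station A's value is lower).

station B: 0.29 in = 7.36600 mm.
Difference: 7.71000 − 7.36600 = 0.344 mm.

0.344 mm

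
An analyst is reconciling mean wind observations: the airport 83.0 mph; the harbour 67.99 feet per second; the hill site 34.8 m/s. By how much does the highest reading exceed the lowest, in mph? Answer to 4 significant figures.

the harbour: 67.99 ft/s = 46.3568 mph.
the hill site: 34.8 m/s = 77.8454 mph.
Spread: 83.0000 − 46.3568 = 36.64 mph.

36.64 mph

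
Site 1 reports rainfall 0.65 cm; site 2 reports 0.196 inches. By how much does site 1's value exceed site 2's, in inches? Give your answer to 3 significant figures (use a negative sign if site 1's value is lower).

site 1: 0.65 cm = 0.255906 in.
Difference: 0.255906 − 0.196000 = 0.0599 in.

0.0599 in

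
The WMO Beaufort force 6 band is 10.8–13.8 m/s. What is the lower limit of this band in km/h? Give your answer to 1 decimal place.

10.8–13.8 m/s × 3.6 = 38.9–49.7 km/h.

38.9 km/h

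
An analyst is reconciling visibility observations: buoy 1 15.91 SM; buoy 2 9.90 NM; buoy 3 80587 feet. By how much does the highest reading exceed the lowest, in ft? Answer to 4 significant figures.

23850 ft

buoy 1: 15.91 SM = 84004.80 ft.
buoy 2: 9.90 nmi = 60153.54 ft.
Spread: 84004.80 − 60153.54 = 23850 ft.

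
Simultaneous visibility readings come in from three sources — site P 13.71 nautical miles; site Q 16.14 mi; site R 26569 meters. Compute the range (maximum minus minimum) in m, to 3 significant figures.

1180 m

site P: 13.71 nmi = 25390.92 m.
site Q: 16.14 SM = 25974.81 m.
Spread: 26569.00 − 25390.92 = 1180 m.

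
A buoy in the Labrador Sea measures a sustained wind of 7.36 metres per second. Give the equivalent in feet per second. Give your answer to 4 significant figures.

24.15 ft/s

1 m/s = 3.28084 ft/s, so 7.36 × 3.28084 = 24.15 ft/s.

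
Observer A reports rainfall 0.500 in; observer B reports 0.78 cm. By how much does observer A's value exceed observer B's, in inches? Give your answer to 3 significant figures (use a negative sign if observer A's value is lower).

observer B: 0.78 cm = 0.30709 in.
Difference: 0.50000 − 0.30709 = 0.193 in.

0.193 in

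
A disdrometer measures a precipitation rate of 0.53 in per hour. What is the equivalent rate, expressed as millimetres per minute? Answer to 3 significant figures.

0.53 in/hour × 25.4 mm/in × 0.0166667 hour/minute = 0.224 mm/minute.

0.224 mm/minute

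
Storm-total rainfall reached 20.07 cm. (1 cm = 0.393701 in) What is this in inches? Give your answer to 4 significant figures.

7.902 in

1 cm = 0.393701 in, so 20.07 × 0.393701 = 7.902 in.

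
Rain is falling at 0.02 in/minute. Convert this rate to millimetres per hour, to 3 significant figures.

30.5 mm/hour

0.02 in/minute × 25.4 mm/in × 60 minute/hour = 30.5 mm/hour.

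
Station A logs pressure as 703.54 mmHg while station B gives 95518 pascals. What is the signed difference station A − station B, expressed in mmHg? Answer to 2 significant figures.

-13 mmHg

station B: 95518 Pa = 716.44 mmHg.
Difference: 703.54 − 716.44 = -13 mmHg.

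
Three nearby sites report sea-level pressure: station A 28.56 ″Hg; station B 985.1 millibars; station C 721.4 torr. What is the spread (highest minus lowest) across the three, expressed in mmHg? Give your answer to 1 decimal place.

17.5 mmHg

station A: 28.56 inHg = 725.424 mmHg.
station B: 985.1 mb = 738.886 mmHg.
Spread: 738.886 − 721.400 = 17.5 mmHg.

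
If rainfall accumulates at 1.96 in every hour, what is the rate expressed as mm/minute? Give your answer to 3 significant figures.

0.830 mm/minute

1.96 in/hour × 25.4 mm/in × 0.0166667 hour/minute = 0.830 mm/minute.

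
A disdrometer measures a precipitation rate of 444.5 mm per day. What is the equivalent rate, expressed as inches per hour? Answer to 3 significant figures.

444.5 mm/day × 0.0393701 in/mm × 0.0416667 day/hour = 0.729 in/hour.

0.729 in/hour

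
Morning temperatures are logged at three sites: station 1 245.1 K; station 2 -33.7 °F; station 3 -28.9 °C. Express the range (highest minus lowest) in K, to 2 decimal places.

8.45 K

station 1: 245.1 K = -28.050 °C.
station 2: -33.7 °F = -36.500 °C.
Spread: (-28.050) − (-36.500) = 8.450 °C.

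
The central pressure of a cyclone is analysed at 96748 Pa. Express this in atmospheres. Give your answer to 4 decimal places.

1 Pa = 9.86923e-06 atm, so 96748 × 9.86923e-06 = 0.9548 atm.

0.9548 atm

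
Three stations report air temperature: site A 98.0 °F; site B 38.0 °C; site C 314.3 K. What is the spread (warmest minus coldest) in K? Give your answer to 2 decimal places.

4.48 K

site A: 98.0 °F = 36.667 °C.
site C: 314.3 K = 41.150 °C.
Spread: 41.150 − 36.667 = 4.483 °C.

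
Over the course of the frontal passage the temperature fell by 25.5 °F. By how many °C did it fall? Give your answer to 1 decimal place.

Converting a difference, only the 9/5 scale factor applies: Δ°C = 25.5 × 0.5556 = 14.2 °C.

14.2 °C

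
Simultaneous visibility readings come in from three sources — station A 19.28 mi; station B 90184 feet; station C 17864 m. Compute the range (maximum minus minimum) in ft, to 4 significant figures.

43190 ft

station A: 19.28 SM = 101798.40 ft.
station C: 17864 m = 58608.92 ft.
Spread: 101798.40 − 58608.92 = 43190 ft.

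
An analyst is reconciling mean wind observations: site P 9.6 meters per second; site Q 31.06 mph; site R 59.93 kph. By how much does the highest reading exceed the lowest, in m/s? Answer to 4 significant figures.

7.047 m/s

site Q: 31.06 mph = 13.88506 m/s.
site R: 59.93 km/h = 16.64722 m/s.
Spread: 16.64722 − 9.60000 = 7.047 m/s.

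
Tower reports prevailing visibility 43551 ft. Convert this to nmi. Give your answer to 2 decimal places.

7.17 nmi

1 ft = 0.000164579 nmi, so 43551 × 0.000164579 = 7.17 nmi.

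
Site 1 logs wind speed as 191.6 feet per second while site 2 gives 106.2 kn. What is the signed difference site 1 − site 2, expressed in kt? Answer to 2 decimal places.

site 1: 191.6 ft/s = 113.5199 kt.
Difference: 113.5199 − 106.2000 = 7.32 kt.

7.32 kt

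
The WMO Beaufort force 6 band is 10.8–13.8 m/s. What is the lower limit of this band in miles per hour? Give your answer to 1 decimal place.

24.2 mph

10.8–13.8 m/s × 2.237 = 24.2–30.9 mph.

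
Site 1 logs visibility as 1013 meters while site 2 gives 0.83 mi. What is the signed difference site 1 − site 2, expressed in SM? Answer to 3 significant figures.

site 1: 1013 m = 0.62945 SM.
Difference: 0.62945 − 0.83000 = -0.201 SM.

-0.201 SM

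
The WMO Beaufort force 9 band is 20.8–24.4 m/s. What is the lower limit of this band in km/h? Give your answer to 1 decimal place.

20.8–24.4 m/s × 3.6 = 74.9–87.8 km/h.

74.9 km/h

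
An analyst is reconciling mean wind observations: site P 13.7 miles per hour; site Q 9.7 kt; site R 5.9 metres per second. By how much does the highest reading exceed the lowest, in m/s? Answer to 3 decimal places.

site P: 13.7 mph = 6.12445 m/s.
site Q: 9.7 kt = 4.99011 m/s.
Spread: 6.12445 − 4.99011 = 1.134 m/s.

1.134 m/s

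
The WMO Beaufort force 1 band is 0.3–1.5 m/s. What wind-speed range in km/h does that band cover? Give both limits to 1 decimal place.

0.3–1.5 m/s × 3.6 = 1.1–5.4 km/h.

1.1 to 5.4 km/h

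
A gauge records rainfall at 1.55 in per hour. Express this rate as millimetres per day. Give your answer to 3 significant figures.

945 mm/day

1.55 in/hour × 25.4 mm/in × 24 hour/day = 945 mm/day.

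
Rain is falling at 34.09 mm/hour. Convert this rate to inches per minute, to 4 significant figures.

34.09 mm/hour × 0.0393701 in/mm × 0.0166667 hour/minute = 0.02237 in/minute.

0.02237 in/minute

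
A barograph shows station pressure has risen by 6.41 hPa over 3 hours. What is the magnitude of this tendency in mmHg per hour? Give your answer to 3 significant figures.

6.41 hPa / 3 h × 0.750062 mmHg/hPa = 1.60 mmHg/h.

1.60 mmHg per hour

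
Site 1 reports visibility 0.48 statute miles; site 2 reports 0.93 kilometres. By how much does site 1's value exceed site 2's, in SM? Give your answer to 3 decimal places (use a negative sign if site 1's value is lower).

site 2: 0.93 km = 0.57788 SM.
Difference: 0.48000 − 0.57788 = -0.098 SM.

-0.098 SM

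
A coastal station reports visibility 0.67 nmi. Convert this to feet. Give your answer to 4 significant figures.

1 nmi = 6076.12 ft, so 0.67 × 6076.12 = 4071 ft.

4071 ft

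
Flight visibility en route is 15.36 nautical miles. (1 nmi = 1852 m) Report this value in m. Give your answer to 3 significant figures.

28400 m

1 nmi = 1852 m, so 15.36 × 1852 = 28400 m.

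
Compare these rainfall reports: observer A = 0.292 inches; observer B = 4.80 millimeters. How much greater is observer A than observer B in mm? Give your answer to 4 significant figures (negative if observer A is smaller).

observer A: 0.292 in = 7.41680 mm.
Difference: 7.41680 − 4.80000 = 2.617 mm.

2.617 mm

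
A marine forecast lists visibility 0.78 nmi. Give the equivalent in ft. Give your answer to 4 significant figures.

1 nmi = 6076.12 ft, so 0.78 × 6076.12 = 4739 ft.

4739 ft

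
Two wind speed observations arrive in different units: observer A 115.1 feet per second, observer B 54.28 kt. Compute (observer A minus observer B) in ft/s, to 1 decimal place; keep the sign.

23.5 ft/s

observer B: 54.28 kt = 91.614 ft/s.
Difference: 115.100 − 91.614 = 23.5 ft/s.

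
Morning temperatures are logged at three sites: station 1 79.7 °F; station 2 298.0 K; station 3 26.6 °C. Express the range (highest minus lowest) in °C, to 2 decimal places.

1.75 °C

station 1: 79.7 °F = 26.500 °C.
station 2: 298.0 K = 24.850 °C.
Spread: 26.600 − 24.850 = 1.750 °C.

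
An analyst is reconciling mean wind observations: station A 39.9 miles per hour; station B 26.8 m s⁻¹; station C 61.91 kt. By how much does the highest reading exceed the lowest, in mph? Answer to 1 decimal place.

31.3 mph

station B: 26.8 m/s = 59.950 mph.
station C: 61.91 kt = 71.245 mph.
Spread: 71.245 − 39.900 = 31.3 mph.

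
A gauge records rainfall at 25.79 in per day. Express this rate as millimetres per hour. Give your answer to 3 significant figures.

25.79 in/day × 25.4 mm/in × 0.0416667 day/hour = 27.3 mm/hour.

27.3 mm/hour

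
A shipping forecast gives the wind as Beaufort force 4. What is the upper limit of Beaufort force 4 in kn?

16 kt

Beaufort 4 (moderate breeze) spans 11–16 knots.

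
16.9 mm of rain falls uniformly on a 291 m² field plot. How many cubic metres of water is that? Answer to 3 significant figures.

1 mm over 1 m² is 1 L, so volume = 16.9 × 291 = 4917.9 L = 4.92 m³.

4.92 cubic metres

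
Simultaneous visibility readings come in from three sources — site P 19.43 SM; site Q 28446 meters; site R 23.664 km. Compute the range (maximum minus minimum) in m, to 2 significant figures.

7600 m

site P: 19.43 SM = 31269.55 m.
site R: 23.664 km = 23664.00 m.
Spread: 31269.55 − 23664.00 = 7600 m.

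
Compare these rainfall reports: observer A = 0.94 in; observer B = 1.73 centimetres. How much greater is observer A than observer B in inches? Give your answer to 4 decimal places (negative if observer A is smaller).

0.2589 in

observer B: 1.73 cm = 0.681102 in.
Difference: 0.940000 − 0.681102 = 0.2589 in.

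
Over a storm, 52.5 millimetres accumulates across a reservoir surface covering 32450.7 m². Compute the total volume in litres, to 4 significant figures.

1 mm over 1 m² is 1 L, so volume = 52.5 × 32450.7 = 1703661.8 L ≈ 1704000 L.

1704000 litres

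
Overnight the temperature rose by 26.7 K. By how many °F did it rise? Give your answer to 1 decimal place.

Converting a difference, only the 9/5 scale factor applies: Δ°F = 26.7 × 1.8 = 48.1 °F.

48.1 °F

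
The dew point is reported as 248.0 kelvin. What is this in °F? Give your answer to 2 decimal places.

-13.27 °F

First to °C: -25.15 °C.
Then to °F: -13.27 °F.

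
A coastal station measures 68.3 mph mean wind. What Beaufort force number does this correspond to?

68.3 mph = 30.5 m/s, which is Beaufort 11 (violent storm, 28.5–32.6 m/s).

Beaufort force 11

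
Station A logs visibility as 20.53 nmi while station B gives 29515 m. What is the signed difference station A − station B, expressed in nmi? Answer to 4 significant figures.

4.593 nmi

station B: 29515 m = 15.93683 nmi.
Difference: 20.53000 − 15.93683 = 4.593 nmi.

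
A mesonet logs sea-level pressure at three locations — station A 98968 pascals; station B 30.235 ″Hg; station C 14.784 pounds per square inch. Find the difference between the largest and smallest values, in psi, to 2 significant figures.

0.50 psi

station A: 98968 Pa = 14.3541 psi.
station B: 30.235 inHg = 14.8500 psi.
Spread: 14.8500 − 14.3541 = 0.50 psi.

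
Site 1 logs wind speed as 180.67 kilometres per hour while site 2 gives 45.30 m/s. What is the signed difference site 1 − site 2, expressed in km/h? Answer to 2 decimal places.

site 2: 45.30 m/s = 163.0800 km/h.
Difference: 180.6700 − 163.0800 = 17.59 km/h.

17.59 km/h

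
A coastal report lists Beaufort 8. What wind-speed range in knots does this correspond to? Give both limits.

34 to 40 kt

Beaufort 8 (gale) spans 34–40 knots.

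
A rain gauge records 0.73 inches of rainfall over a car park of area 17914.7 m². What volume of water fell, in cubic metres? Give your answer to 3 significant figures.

Depth: 0.73 in × 25.4 = 18.542 mm.
1 mm over 1 m² is 1 L, so volume = 18.542 × 17914.7 = 332174.37 L = 332 m³.

332 cubic metres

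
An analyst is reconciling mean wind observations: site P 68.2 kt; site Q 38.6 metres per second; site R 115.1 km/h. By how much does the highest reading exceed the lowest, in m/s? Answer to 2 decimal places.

site P: 68.2 kt = 35.0851 m/s.
site R: 115.1 km/h = 31.9722 m/s.
Spread: 38.6000 − 31.9722 = 6.63 m/s.

6.63 m/s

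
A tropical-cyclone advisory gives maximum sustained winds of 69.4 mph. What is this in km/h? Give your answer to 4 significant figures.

1 mph = 1.60934 km/h, so 69.4 × 1.60934 = 111.7 km/h.

111.7 km/h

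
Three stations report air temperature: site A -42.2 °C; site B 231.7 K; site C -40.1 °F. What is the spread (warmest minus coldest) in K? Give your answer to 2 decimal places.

2.14 K

site B: 231.7 K = -41.450 °C.
site C: -40.1 °F = -40.056 °C.
Spread: (-40.056) − (-42.200) = 2.144 °C.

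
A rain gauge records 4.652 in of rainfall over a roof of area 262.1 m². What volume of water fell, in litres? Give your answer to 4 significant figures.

30970 litres

Depth: 4.652 in × 25.4 = 118.1608 mm.
1 mm over 1 m² is 1 L, so volume = 118.1608 × 262.1 = 30969.946 L ≈ 30970 L.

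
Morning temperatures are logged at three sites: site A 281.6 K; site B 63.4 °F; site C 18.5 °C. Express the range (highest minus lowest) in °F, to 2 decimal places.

site A: 281.6 K = 8.450 °C.
site B: 63.4 °F = 17.444 °C.
Spread: 18.500 − 8.450 = 10.050 °C = 18.09 °F.

18.09 °F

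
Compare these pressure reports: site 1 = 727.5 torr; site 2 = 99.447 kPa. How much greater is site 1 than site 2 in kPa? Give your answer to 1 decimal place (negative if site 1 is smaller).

-2.5 kPa

site 1: 727.5 mmHg = 96.992 kPa.
Difference: 96.992 − 99.447 = -2.5 kPa.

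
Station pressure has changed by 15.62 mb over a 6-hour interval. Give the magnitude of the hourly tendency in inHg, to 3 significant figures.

15.62 mb / 6 h × 0.02953 inHg/mb = 0.0769 inHg/h.

0.0769 inHg per hour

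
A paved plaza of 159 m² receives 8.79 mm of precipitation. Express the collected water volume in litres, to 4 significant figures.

1 mm over 1 m² is 1 L, so volume = 8.79 × 159 = 1397.61 L ≈ 1398 L.

1398 litres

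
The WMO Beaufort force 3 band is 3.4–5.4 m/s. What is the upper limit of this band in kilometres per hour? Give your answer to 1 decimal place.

19.4 km/h

3.4–5.4 m/s × 3.6 = 12.2–19.4 km/h.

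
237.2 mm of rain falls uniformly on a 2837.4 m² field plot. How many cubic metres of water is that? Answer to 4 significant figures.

673.0 cubic metres

1 mm over 1 m² is 1 L, so volume = 237.2 × 2837.4 = 673031.28 L = 673.0 m³.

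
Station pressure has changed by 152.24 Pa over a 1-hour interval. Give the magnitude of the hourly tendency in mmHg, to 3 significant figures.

152.24 Pa / 1 h × 0.00750062 mmHg/Pa = 1.14 mmHg/h.

1.14 mmHg per hour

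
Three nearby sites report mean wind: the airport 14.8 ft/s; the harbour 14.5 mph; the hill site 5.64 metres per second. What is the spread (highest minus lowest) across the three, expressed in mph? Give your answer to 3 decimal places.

the airport: 14.8 ft/s = 10.09091 mph.
the hill site: 5.64 m/s = 12.61632 mph.
Spread: 14.50000 − 10.09091 = 4.409 mph.

4.409 mph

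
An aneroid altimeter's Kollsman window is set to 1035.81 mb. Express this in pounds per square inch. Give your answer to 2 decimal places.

1 mb = 0.0145038 psi, so 1035.81 × 0.0145038 = 15.02 psi.

15.02 psi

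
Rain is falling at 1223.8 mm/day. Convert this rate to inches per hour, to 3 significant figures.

1223.8 mm/day × 0.0393701 in/mm × 0.0416667 day/hour = 2.01 in/hour.

2.01 in/hour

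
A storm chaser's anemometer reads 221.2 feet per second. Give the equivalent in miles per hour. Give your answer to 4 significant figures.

1 ft/s = 0.681818 mph, so 221.2 × 0.681818 = 150.8 mph.

150.8 mph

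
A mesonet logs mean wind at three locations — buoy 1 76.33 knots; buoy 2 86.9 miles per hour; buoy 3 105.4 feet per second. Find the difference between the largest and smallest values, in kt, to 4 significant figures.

buoy 2: 86.9 mph = 75.5140 kt.
buoy 3: 105.4 ft/s = 62.4478 kt.
Spread: 76.3300 − 62.4478 = 13.88 kt.

13.88 kt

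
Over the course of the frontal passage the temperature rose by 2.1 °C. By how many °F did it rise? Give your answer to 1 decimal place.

Converting a difference, only the 9/5 scale factor applies: Δ°F = 2.1 × 1.8 = 3.8 °F.

3.8 °F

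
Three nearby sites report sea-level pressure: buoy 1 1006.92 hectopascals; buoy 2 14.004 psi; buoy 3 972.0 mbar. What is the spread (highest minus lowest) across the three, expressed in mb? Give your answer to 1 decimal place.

buoy 1: 1006.92 hPa = 1006.920 mb.
buoy 2: 14.004 psi = 965.542 mb.
Spread: 1006.920 − 965.542 = 41.4 mb.

41.4 mb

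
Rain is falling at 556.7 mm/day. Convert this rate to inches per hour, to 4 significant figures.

556.7 mm/day × 0.0393701 in/mm × 0.0416667 day/hour = 0.9132 in/hour.

0.9132 in/hour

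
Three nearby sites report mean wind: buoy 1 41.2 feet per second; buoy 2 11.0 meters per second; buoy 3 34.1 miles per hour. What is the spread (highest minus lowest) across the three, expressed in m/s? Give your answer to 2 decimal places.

buoy 1: 41.2 ft/s = 12.5578 m/s.
buoy 3: 34.1 mph = 15.2441 m/s.
Spread: 15.2441 − 11.0000 = 4.24 m/s.

4.24 m/s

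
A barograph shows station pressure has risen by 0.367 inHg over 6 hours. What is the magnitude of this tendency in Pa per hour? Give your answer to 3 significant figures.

0.367 inHg / 6 h × 3386.39 Pa/inHg = 207 Pa/h.

207 Pa per hour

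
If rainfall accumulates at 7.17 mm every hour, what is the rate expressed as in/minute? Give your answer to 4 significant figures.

0.004705 in/minute

7.17 mm/hour × 0.0393701 in/mm × 0.0166667 hour/minute = 0.004705 in/minute.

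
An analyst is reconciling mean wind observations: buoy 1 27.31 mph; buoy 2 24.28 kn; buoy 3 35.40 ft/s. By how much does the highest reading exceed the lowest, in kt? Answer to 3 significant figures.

buoy 1: 27.31 mph = 23.7317 kt.
buoy 3: 35.40 ft/s = 20.9739 kt.
Spread: 24.2800 − 20.9739 = 3.31 kt.

3.31 kt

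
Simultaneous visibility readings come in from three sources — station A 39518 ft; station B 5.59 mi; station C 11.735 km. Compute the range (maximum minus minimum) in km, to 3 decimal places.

station A: 39518 ft = 12.04509 km.
station B: 5.59 SM = 8.99623 km.
Spread: 12.04509 − 8.99623 = 3.049 km.

3.049 km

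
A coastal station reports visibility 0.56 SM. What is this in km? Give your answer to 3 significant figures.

0.901 km

1 SM = 1.60934 km, so 0.56 × 1.60934 = 0.901 km.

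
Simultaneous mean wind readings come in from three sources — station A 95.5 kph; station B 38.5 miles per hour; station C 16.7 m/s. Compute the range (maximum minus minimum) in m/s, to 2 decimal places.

9.83 m/s

station A: 95.5 km/h = 26.5278 m/s.
station B: 38.5 mph = 17.2110 m/s.
Spread: 26.5278 − 16.7000 = 9.83 m/s.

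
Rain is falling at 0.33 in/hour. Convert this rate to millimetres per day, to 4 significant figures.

0.33 in/hour × 25.4 mm/in × 24 hour/day = 201.2 mm/day.

201.2 mm/day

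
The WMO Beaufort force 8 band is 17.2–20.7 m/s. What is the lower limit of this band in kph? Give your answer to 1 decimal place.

61.9 km/h

17.2–20.7 m/s × 3.6 = 61.9–74.5 km/h.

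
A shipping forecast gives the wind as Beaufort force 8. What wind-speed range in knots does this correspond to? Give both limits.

Beaufort 8 (gale) spans 34–40 knots.

34 to 40 kt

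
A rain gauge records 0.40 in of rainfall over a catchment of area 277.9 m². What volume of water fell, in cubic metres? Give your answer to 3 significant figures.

2.82 cubic metres

Depth: 0.40 in × 25.4 = 10.16 mm.
1 mm over 1 m² is 1 L, so volume = 10.16 × 277.9 = 2823.464 L = 2.82 m³.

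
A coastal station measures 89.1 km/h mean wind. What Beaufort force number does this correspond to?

89.1 km/h = 24.8 m/s, which is Beaufort 10 (storm, 24.5–28.4 m/s).

Beaufort force 10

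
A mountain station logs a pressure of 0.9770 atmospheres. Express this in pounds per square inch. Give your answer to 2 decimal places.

1 atm = 14.6959 psi, so 0.9770 × 14.6959 = 14.36 psi.

14.36 psi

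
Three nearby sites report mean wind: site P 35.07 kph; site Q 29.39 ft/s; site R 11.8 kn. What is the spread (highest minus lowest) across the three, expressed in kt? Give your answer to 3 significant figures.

7.14 kt

site P: 35.07 km/h = 18.9363 kt.
site Q: 29.39 ft/s = 17.4131 kt.
Spread: 18.9363 − 11.8000 = 7.14 kt.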